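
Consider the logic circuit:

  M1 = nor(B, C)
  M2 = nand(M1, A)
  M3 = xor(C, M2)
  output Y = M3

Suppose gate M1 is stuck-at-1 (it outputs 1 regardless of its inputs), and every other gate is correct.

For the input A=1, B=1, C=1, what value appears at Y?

Propagate with M1 forced: M1=1 [stuck-at-1], M2=0, M3=1.
So Y = 1. (Without the fault it would be 0.)

1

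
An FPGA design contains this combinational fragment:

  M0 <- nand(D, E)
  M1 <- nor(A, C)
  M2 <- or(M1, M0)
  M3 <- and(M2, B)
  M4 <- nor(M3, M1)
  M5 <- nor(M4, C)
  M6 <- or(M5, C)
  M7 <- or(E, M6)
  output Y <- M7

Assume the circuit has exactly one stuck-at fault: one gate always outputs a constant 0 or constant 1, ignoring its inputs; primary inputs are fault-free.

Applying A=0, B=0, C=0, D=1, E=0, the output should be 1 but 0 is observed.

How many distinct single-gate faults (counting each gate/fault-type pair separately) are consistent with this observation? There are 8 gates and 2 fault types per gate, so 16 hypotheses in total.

Fault-free: M0=1, M1=1, M2=1, M3=0, M4=0, M5=1, M6=1, M7=1 → 1. Observed 0.
  M0: none of the 2 fault types match ✗
  M1: stuck-at-0 ✓; others ✗
  M2: none of the 2 fault types match ✗
  M3: none of the 2 fault types match ✗
  M4: stuck-at-1 ✓; others ✗
  M5: stuck-at-0 ✓; others ✗
  M6: stuck-at-0 ✓; others ✗
  M7: stuck-at-0 ✓; others ✗
Consistent faults: {M1 stuck-at-0, M4 stuck-at-1, M5 stuck-at-0, M6 stuck-at-0, M7 stuck-at-0} — 5 in all.

5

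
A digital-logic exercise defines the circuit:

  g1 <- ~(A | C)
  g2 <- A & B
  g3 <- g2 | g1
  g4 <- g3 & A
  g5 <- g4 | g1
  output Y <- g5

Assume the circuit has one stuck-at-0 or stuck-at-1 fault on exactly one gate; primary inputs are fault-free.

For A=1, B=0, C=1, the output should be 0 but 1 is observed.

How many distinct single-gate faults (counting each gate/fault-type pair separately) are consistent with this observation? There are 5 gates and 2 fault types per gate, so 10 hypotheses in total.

5

Fault-free: g1=0, g2=0, g3=0, g4=0, g5=0 → 0. Observed 1.
  g1 stuck-at-0: output 0 ✗
  g1 stuck-at-1: output 1 ✓
  g2 stuck-at-0: output 0 ✗
  g2 stuck-at-1: output 1 ✓
  g3 stuck-at-0: output 0 ✗
  g3 stuck-at-1: output 1 ✓
  g4 stuck-at-0: output 0 ✗
  g4 stuck-at-1: output 1 ✓
  g5 stuck-at-0: output 0 ✗
  g5 stuck-at-1: output 1 ✓
Consistent faults: {g1 stuck-at-1, g2 stuck-at-1, g3 stuck-at-1, g4 stuck-at-1, g5 stuck-at-1} — 5 in all.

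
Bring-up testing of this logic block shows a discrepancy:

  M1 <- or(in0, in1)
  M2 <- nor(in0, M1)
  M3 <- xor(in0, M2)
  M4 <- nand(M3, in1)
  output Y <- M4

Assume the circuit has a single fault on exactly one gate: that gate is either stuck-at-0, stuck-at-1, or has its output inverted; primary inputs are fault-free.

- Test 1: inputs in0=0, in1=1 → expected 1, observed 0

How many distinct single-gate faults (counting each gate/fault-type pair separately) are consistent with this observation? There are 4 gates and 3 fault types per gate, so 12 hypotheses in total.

8

Fault-free: M1=1, M2=0, M3=0, M4=1 → 1. Observed 0.
  M1 stuck-at-0: output 0 ✓
  M1 stuck-at-1: output 1 ✗
  M1 inverted output: output 0 ✓
  M2 stuck-at-0: output 1 ✗
  M2 stuck-at-1: output 0 ✓
  M2 inverted output: output 0 ✓
  M3 stuck-at-0: output 1 ✗
  M3 stuck-at-1: output 0 ✓
  M3 inverted output: output 0 ✓
  M4 stuck-at-0: output 0 ✓
  M4 stuck-at-1: output 1 ✗
  M4 inverted output: output 0 ✓
Consistent faults: {M1 stuck-at-0, M1 inverted output, M2 stuck-at-1, M2 inverted output, M3 stuck-at-1, M3 inverted output, M4 stuck-at-0, M4 inverted output} — 8 in all.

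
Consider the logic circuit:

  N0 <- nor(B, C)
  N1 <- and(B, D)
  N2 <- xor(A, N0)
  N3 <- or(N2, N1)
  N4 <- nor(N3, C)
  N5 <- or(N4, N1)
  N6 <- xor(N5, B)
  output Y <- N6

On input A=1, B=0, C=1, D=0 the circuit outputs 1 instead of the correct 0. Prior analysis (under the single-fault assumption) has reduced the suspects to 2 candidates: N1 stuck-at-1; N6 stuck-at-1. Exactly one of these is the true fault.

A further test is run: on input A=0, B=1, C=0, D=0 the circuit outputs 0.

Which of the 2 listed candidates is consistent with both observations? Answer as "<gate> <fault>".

Evaluate each candidate on input A=0, B=1, C=0, D=0:
  N1 stuck-at-1: N0=0, N1=1 [stuck-at-1], N2=0, N3=1, N4=0, N5=1, N6=0 → 0 — matches
  N6 stuck-at-1: N0=0, N1=0, N2=0, N3=0, N4=1, N5=1, N6=1 [stuck-at-1] → 1 — eliminated
Only N1 stuck-at-1 reproduces the observed 0.

N1 stuck-at-1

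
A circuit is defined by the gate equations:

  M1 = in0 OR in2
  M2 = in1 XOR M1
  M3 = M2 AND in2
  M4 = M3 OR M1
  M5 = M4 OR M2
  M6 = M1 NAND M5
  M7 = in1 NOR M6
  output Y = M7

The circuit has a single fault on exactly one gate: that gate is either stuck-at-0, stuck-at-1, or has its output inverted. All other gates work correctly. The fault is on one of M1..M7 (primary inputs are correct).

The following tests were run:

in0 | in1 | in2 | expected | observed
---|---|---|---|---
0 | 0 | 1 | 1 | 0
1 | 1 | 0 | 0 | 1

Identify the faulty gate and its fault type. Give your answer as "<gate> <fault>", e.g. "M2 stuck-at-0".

M7 inverted output

Fault-free values for test 1 (in0=0, in1=0, in2=1): M1=1, M2=1, M3=1, M4=1, M5=1, M6=0, M7=1, giving Y=1. Observed 0.
Test 1: faults giving observed 0 are {M1 stuck-at-0, M1 inverted output, M5 stuck-at-0, M5 inverted output, M6 stuck-at-1, M6 inverted output, M7 stuck-at-0, M7 inverted output}.
Test 2 (in0=1, in1=1, in2=0): fault-free M1=1, M2=0, M3=0, M4=1, M5=1, M6=0, M7=0 → 0; observed 1. Eliminates M1 stuck-at-0, M1 inverted output, M5 stuck-at-0, M5 inverted output, M6 stuck-at-1, M6 inverted output, M7 stuck-at-0.
Only M7 inverted output is consistent with every test.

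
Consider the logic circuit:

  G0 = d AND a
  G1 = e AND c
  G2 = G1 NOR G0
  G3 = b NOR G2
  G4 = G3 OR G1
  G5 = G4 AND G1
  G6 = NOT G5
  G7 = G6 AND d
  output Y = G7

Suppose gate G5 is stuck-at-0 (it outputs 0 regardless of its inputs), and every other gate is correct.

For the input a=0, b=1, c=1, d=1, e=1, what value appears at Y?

Propagate with G5 forced: G0=0, G1=1, G2=0, G3=0, G4=1, G5=0 [stuck-at-0], G6=1, G7=1.
So Y = 1. (Without the fault it would be 0.)

1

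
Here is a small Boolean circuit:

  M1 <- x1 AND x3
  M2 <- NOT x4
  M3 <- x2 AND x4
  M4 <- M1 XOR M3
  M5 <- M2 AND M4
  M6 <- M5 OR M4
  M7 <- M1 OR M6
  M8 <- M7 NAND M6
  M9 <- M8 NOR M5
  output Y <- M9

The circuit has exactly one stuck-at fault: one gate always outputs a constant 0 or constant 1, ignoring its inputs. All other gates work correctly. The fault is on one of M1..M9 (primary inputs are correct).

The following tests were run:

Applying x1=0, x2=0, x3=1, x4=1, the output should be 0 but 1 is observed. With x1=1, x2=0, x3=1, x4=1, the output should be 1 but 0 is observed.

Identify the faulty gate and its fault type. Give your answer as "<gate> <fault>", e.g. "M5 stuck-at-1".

M3 stuck-at-1

Fault-free values for test 1 (x1=0, x2=0, x3=1, x4=1): M1=0, M2=0, M3=0, M4=0, M5=0, M6=0, M7=0, M8=1, M9=0, giving Y=0. Observed 1.
Test 1: faults giving observed 1 are {M1 stuck-at-1, M3 stuck-at-1, M4 stuck-at-1, M6 stuck-at-1, M8 stuck-at-0, M9 stuck-at-1}.
Test 2 (x1=1, x2=0, x3=1, x4=1): fault-free M1=1, M2=0, M3=0, M4=1, M5=0, M6=1, M7=1, M8=0, M9=1 → 1; observed 0. Eliminates M1 stuck-at-1, M4 stuck-at-1, M6 stuck-at-1, M8 stuck-at-0, M9 stuck-at-1.
Only M3 stuck-at-1 is consistent with every test.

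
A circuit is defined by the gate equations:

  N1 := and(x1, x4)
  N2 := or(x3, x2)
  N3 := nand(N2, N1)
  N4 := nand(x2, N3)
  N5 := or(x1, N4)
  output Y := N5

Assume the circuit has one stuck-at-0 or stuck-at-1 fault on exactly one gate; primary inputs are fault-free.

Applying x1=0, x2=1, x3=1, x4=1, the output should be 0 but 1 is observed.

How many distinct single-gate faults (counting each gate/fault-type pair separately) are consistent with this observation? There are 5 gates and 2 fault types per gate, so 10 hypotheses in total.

Fault-free: N1=0, N2=1, N3=1, N4=0, N5=0 → 0. Observed 1.
  N1 stuck-at-0: output 0 ✗
  N1 stuck-at-1: output 1 ✓
  N2 stuck-at-0: output 0 ✗
  N2 stuck-at-1: output 0 ✗
  N3 stuck-at-0: output 1 ✓
  N3 stuck-at-1: output 0 ✗
  N4 stuck-at-0: output 0 ✗
  N4 stuck-at-1: output 1 ✓
  N5 stuck-at-0: output 0 ✗
  N5 stuck-at-1: output 1 ✓
Consistent faults: {N1 stuck-at-1, N3 stuck-at-0, N4 stuck-at-1, N5 stuck-at-1} — 4 in all.

4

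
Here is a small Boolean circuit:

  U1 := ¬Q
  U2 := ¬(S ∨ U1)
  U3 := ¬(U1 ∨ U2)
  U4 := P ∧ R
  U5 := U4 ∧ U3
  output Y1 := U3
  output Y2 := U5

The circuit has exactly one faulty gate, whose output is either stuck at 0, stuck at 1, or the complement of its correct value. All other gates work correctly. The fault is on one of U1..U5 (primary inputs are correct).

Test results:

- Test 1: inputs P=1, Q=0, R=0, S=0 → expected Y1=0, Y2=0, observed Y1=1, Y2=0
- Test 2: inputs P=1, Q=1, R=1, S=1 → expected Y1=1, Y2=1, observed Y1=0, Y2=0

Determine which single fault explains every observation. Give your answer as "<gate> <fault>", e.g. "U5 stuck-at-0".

U3 inverted output

Fault-free values for test 1 (P=1, Q=0, R=0, S=0): U1=1, U2=0, U3=0, U4=0, U5=0, giving Y1=0, Y2=0. Observed Y1=1, Y2=0.
Test 1: faults giving observed Y1=1, Y2=0 are {U3 stuck-at-1, U3 inverted output}.
Test 2 (P=1, Q=1, R=1, S=1): fault-free U1=0, U2=0, U3=1, U4=1, U5=1 → Y1=1, Y2=1; observed Y1=0, Y2=0. Eliminates U3 stuck-at-1.
Only U3 inverted output is consistent with every test.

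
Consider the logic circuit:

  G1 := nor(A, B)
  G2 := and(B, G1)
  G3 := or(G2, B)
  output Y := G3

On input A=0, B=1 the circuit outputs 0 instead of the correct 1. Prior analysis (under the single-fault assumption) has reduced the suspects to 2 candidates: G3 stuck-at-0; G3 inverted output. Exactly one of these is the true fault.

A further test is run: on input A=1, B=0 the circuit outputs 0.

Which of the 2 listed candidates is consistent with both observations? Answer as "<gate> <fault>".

G3 stuck-at-0

Evaluate each candidate on input A=1, B=0:
  G3 stuck-at-0: G1=0, G2=0, G3=0 [stuck-at-0] → 0 — matches
  G3 inverted output: G1=0, G2=0, G3=1 [inverted output] → 1 — eliminated
Only G3 stuck-at-0 reproduces the observed 0.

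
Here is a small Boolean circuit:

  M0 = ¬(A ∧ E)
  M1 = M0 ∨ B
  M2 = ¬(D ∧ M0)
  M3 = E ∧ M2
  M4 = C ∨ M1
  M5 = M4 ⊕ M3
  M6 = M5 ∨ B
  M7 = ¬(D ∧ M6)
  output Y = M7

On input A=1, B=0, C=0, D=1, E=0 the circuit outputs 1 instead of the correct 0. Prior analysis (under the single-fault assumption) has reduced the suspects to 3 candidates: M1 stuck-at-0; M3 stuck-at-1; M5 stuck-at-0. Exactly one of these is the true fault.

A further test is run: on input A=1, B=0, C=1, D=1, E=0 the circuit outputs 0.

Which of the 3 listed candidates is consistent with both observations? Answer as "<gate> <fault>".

M1 stuck-at-0

Evaluate each candidate on input A=1, B=0, C=1, D=1, E=0:
  M1 stuck-at-0: M0=1, M1=0 [stuck-at-0], M2=0, M3=0, M4=1, M5=1, M6=1, M7=0 → 0 — matches
  M3 stuck-at-1: M0=1, M1=1, M2=0, M3=1 [stuck-at-1], M4=1, M5=0, M6=0, M7=1 → 1 — eliminated
  M5 stuck-at-0: M0=1, M1=1, M2=0, M3=0, M4=1, M5=0 [stuck-at-0], M6=0, M7=1 → 1 — eliminated
Only M1 stuck-at-0 reproduces the observed 0.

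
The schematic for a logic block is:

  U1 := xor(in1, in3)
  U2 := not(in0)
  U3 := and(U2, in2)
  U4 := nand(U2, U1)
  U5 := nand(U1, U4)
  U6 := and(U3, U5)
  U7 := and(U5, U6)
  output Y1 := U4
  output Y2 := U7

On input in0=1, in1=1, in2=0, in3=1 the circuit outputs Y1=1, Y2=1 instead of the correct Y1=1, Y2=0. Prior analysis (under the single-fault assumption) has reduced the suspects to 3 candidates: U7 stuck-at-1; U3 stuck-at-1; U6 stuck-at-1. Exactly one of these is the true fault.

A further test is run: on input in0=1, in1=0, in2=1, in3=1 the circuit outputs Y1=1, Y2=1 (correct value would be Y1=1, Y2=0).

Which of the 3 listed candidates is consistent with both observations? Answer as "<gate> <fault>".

U7 stuck-at-1

Evaluate each candidate on input in0=1, in1=0, in2=1, in3=1:
  U7 stuck-at-1: U1=1, U2=0, U3=0, U4=1, U5=0, U6=0, U7=1 [stuck-at-1] → Y1=1, Y2=1 — matches
  U3 stuck-at-1: U1=1, U2=0, U3=1 [stuck-at-1], U4=1, U5=0, U6=0, U7=0 → Y1=1, Y2=0 — eliminated
  U6 stuck-at-1: U1=1, U2=0, U3=0, U4=1, U5=0, U6=1 [stuck-at-1], U7=0 → Y1=1, Y2=0 — eliminated
Only U7 stuck-at-1 reproduces the observed Y1=1, Y2=1.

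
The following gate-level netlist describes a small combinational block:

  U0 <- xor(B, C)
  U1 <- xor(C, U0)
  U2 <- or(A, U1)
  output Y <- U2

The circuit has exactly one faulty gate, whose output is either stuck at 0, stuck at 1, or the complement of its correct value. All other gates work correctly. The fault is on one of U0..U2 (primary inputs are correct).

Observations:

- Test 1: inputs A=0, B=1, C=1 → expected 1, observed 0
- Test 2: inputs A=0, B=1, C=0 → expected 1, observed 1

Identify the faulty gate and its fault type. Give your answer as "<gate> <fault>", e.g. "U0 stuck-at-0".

U0 stuck-at-1

Fault-free values for test 1 (A=0, B=1, C=1): U0=0, U1=1, U2=1, giving Y=1. Observed 0.
Test 1: faults giving observed 0 are {U0 stuck-at-1, U0 inverted output, U1 stuck-at-0, U1 inverted output, U2 stuck-at-0, U2 inverted output}.
Test 2 (A=0, B=1, C=0): fault-free U0=1, U1=1, U2=1 → 1; observed 1. Eliminates U0 inverted output, U1 stuck-at-0, U1 inverted output, U2 stuck-at-0, U2 inverted output.
Only U0 stuck-at-1 is consistent with every test.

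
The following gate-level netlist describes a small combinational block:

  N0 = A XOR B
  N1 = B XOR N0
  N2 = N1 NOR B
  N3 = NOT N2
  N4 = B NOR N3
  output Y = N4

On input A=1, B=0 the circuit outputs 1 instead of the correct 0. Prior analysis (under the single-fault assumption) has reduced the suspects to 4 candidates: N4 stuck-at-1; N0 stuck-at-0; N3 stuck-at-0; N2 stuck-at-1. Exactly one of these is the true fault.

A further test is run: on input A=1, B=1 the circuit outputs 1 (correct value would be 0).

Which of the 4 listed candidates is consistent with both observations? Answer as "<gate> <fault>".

N4 stuck-at-1

Evaluate each candidate on input A=1, B=1:
  N4 stuck-at-1: N0=0, N1=1, N2=0, N3=1, N4=1 [stuck-at-1] → 1 — matches
  N0 stuck-at-0: N0=0 [stuck-at-0], N1=1, N2=0, N3=1, N4=0 → 0 — eliminated
  N3 stuck-at-0: N0=0, N1=1, N2=0, N3=0 [stuck-at-0], N4=0 → 0 — eliminated
  N2 stuck-at-1: N0=0, N1=1, N2=1 [stuck-at-1], N3=0, N4=0 → 0 — eliminated
Only N4 stuck-at-1 reproduces the observed 1.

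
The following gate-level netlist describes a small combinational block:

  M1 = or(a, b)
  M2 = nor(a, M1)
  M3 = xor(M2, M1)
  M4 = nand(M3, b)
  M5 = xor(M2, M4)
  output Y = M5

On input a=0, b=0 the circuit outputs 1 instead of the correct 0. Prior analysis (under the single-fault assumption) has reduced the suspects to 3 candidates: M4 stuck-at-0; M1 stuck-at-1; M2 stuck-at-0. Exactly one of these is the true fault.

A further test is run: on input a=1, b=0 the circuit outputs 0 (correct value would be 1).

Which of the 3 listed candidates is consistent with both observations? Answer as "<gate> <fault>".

M4 stuck-at-0

Evaluate each candidate on input a=1, b=0:
  M4 stuck-at-0: M1=1, M2=0, M3=1, M4=0 [stuck-at-0], M5=0 → 0 — matches
  M1 stuck-at-1: M1=1 [stuck-at-1], M2=0, M3=1, M4=1, M5=1 → 1 — eliminated
  M2 stuck-at-0: M1=1, M2=0 [stuck-at-0], M3=1, M4=1, M5=1 → 1 — eliminated
Only M4 stuck-at-0 reproduces the observed 0.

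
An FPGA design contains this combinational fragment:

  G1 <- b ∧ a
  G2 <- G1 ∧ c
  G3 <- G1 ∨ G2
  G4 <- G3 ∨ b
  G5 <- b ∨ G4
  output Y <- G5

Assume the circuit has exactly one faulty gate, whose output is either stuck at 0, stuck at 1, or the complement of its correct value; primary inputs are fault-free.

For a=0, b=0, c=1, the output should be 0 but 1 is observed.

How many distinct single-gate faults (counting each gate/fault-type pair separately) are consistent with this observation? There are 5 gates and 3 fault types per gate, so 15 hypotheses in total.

Fault-free: G1=0, G2=0, G3=0, G4=0, G5=0 → 0. Observed 1.
  G1: stuck-at-1, inverted output ✓; others ✗
  G2: stuck-at-1, inverted output ✓; others ✗
  G3: stuck-at-1, inverted output ✓; others ✗
  G4: stuck-at-1, inverted output ✓; others ✗
  G5: stuck-at-1, inverted output ✓; others ✗
Consistent faults: {G1 stuck-at-1, G1 inverted output, G2 stuck-at-1, G2 inverted output, G3 stuck-at-1, G3 inverted output, G4 stuck-at-1, G4 inverted output, G5 stuck-at-1, G5 inverted output} — 10 in all.

10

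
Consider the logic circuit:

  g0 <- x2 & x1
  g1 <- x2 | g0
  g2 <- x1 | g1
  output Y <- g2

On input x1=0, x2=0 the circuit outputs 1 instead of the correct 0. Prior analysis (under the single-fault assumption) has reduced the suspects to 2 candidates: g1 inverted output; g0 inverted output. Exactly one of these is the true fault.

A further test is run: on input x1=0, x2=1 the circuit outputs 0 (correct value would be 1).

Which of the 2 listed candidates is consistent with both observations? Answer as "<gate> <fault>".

Evaluate each candidate on input x1=0, x2=1:
  g1 inverted output: g0=0, g1=0 [inverted output], g2=0 → 0 — matches
  g0 inverted output: g0=1 [inverted output], g1=1, g2=1 → 1 — eliminated
Only g1 inverted output reproduces the observed 0.

g1 inverted output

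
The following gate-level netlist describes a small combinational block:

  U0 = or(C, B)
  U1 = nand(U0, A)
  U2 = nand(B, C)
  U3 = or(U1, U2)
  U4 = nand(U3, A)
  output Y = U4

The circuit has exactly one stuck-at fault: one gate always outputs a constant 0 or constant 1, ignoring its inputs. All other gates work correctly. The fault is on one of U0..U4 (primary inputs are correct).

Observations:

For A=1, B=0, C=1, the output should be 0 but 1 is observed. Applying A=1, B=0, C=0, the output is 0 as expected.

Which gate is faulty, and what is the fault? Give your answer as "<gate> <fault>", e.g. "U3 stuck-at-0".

U2 stuck-at-0

Fault-free values for test 1 (A=1, B=0, C=1): U0=1, U1=0, U2=1, U3=1, U4=0, giving Y=0. Observed 1.
Test 1: faults giving observed 1 are {U2 stuck-at-0, U3 stuck-at-0, U4 stuck-at-1}.
Test 2 (A=1, B=0, C=0): fault-free U0=0, U1=1, U2=1, U3=1, U4=0 → 0; observed 0. Eliminates U3 stuck-at-0, U4 stuck-at-1.
Only U2 stuck-at-0 is consistent with every test.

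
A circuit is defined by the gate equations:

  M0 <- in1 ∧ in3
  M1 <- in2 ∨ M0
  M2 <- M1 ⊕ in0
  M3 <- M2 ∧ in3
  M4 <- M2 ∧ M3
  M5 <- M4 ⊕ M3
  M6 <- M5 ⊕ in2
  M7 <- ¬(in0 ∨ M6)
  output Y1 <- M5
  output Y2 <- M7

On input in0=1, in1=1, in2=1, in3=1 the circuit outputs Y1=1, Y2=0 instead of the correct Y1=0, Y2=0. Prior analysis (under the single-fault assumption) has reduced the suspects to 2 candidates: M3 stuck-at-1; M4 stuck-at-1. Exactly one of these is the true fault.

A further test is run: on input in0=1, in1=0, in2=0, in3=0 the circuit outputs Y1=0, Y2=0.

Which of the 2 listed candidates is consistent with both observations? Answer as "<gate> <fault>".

Evaluate each candidate on input in0=1, in1=0, in2=0, in3=0:
  M3 stuck-at-1: M0=0, M1=0, M2=1, M3=1 [stuck-at-1], M4=1, M5=0, M6=0, M7=0 → Y1=0, Y2=0 — matches
  M4 stuck-at-1: M0=0, M1=0, M2=1, M3=0, M4=1 [stuck-at-1], M5=1, M6=1, M7=0 → Y1=1, Y2=0 — eliminated
Only M3 stuck-at-1 reproduces the observed Y1=0, Y2=0.

M3 stuck-at-1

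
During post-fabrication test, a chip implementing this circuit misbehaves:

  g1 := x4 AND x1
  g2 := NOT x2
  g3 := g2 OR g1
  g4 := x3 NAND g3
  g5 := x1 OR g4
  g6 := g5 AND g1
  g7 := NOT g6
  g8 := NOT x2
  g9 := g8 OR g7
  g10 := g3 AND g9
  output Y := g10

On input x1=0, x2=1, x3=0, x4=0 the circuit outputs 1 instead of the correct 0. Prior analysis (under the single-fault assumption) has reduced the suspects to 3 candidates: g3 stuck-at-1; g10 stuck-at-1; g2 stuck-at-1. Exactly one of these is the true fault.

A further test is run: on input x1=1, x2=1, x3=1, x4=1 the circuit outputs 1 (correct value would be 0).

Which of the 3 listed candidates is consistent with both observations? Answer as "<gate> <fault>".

g10 stuck-at-1

Evaluate each candidate on input x1=1, x2=1, x3=1, x4=1:
  g3 stuck-at-1: g1=1, g2=0, g3=1 [stuck-at-1], g4=0, g5=1, g6=1, g7=0, g8=0, g9=0, g10=0 → 0 — eliminated
  g10 stuck-at-1: g1=1, g2=0, g3=1, g4=0, g5=1, g6=1, g7=0, g8=0, g9=0, g10=1 [stuck-at-1] → 1 — matches
  g2 stuck-at-1: g1=1, g2=1 [stuck-at-1], g3=1, g4=0, g5=1, g6=1, g7=0, g8=0, g9=0, g10=0 → 0 — eliminated
Only g10 stuck-at-1 reproduces the observed 1.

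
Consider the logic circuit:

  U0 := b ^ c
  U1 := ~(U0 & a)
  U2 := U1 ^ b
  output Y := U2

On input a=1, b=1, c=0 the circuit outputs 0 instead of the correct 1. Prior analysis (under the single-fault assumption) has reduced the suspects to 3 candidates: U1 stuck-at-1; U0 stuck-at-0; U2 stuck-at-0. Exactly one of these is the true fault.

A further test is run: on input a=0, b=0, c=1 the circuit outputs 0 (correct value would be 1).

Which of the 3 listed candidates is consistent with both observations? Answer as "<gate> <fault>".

Evaluate each candidate on input a=0, b=0, c=1:
  U1 stuck-at-1: U0=1, U1=1 [stuck-at-1], U2=1 → 1 — eliminated
  U0 stuck-at-0: U0=0 [stuck-at-0], U1=1, U2=1 → 1 — eliminated
  U2 stuck-at-0: U0=1, U1=1, U2=0 [stuck-at-0] → 0 — matches
Only U2 stuck-at-0 reproduces the observed 0.

U2 stuck-at-0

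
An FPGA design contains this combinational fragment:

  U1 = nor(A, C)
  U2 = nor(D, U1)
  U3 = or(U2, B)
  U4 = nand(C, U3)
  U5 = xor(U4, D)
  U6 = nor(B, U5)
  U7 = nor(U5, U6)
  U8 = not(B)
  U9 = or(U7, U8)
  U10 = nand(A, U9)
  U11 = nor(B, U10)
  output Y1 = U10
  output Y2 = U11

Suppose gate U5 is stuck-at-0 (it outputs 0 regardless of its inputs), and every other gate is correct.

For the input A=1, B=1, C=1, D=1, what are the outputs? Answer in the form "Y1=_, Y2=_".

Y1=0, Y2=0

Propagate with U5 forced: U1=0, U2=0, U3=1, U4=0, U5=0 [stuck-at-0], U6=0, U7=1, U8=0, U9=1, U10=0, U11=0.
So the outputs are Y1=0, Y2=0. (Without the fault they would be Y1=1, Y2=0.)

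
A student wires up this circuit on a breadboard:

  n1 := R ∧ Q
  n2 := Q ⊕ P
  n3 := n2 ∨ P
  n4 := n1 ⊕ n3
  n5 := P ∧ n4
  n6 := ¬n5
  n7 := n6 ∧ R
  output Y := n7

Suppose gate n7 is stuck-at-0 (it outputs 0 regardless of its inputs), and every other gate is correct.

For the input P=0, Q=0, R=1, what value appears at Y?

0

Propagate with n7 forced: n1=0, n2=0, n3=0, n4=0, n5=0, n6=1, n7=0 [stuck-at-0].
So Y = 0. (Without the fault it would be 1.)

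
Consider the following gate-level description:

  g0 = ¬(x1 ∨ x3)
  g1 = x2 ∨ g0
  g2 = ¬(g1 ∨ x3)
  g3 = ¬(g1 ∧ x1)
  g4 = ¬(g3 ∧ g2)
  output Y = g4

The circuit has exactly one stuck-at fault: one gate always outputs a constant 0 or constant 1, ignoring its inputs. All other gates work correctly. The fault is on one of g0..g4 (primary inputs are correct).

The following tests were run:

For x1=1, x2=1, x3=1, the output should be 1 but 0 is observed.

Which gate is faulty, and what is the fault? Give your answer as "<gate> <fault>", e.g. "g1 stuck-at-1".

g4 stuck-at-0

Fault-free values for test 1 (x1=1, x2=1, x3=1): g0=0, g1=1, g2=0, g3=0, g4=1, giving Y=1. Observed 0.
Test 1: faults giving observed 0 are {g4 stuck-at-0}.
Only g4 stuck-at-0 is consistent with every test.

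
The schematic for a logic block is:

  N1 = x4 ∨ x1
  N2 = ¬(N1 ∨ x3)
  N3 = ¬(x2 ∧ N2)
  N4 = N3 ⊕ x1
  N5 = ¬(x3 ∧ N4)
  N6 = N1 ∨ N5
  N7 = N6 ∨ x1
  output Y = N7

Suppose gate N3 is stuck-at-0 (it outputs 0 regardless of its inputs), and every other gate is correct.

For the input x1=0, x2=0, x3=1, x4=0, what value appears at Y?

Propagate with N3 forced: N1=0, N2=0, N3=0 [stuck-at-0], N4=0, N5=1, N6=1, N7=1.
So Y = 1. (Without the fault it would be 0.)

1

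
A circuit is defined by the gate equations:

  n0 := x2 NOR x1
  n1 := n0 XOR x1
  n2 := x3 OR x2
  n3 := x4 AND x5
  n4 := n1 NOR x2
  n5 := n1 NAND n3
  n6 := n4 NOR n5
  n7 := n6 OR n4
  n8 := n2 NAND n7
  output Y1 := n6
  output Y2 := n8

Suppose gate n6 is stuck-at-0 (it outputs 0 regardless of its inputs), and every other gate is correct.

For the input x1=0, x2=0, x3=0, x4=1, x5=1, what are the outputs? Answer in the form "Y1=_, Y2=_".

Propagate with n6 forced: n0=1, n1=1, n2=0, n3=1, n4=0, n5=0, n6=0 [stuck-at-0], n7=0, n8=1.
So the outputs are Y1=0, Y2=1. (Without the fault they would be Y1=1, Y2=1.)

Y1=0, Y2=1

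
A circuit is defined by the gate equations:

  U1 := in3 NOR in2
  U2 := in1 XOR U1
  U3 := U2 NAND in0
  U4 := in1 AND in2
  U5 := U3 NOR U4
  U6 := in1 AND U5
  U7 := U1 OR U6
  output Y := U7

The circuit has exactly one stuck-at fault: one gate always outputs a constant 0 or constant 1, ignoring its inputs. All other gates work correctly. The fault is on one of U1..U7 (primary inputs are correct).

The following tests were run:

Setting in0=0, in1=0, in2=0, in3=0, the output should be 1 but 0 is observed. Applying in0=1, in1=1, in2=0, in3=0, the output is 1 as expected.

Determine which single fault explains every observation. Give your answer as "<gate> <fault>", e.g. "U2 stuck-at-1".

Fault-free values for test 1 (in0=0, in1=0, in2=0, in3=0): U1=1, U2=1, U3=1, U4=0, U5=0, U6=0, U7=1, giving Y=1. Observed 0.
Test 1: faults giving observed 0 are {U1 stuck-at-0, U7 stuck-at-0}.
Test 2 (in0=1, in1=1, in2=0, in3=0): fault-free U1=1, U2=0, U3=1, U4=0, U5=0, U6=0, U7=1 → 1; observed 1. Eliminates U7 stuck-at-0.
Only U1 stuck-at-0 is consistent with every test.

U1 stuck-at-0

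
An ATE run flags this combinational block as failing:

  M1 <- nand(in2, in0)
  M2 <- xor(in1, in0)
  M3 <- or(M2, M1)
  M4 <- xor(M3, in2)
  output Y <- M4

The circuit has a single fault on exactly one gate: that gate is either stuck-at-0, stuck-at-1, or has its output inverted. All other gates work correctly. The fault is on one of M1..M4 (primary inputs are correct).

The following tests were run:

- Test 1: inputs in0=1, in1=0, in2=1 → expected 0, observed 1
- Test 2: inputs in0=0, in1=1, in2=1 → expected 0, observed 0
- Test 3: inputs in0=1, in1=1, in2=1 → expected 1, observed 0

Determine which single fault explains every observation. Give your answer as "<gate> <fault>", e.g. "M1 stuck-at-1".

M2 inverted output

Fault-free values for test 1 (in0=1, in1=0, in2=1): M1=0, M2=1, M3=1, M4=0, giving Y=0. Observed 1.
Test 1: faults giving observed 1 are {M2 stuck-at-0, M2 inverted output, M3 stuck-at-0, M3 inverted output, M4 stuck-at-1, M4 inverted output}.
Test 2 (in0=0, in1=1, in2=1): fault-free M1=1, M2=1, M3=1, M4=0 → 0; observed 0. Eliminates M3 stuck-at-0, M3 inverted output, M4 stuck-at-1, M4 inverted output.
Test 3 (in0=1, in1=1, in2=1): fault-free M1=0, M2=0, M3=0, M4=1 → 1; observed 0. Eliminates M2 stuck-at-0.
Only M2 inverted output is consistent with every test.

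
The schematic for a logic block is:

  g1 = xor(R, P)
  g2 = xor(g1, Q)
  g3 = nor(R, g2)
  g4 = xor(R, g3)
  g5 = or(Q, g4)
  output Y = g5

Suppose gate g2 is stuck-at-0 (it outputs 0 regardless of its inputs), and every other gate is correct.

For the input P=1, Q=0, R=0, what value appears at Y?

1

Propagate with g2 forced: g1=1, g2=0 [stuck-at-0], g3=1, g4=1, g5=1.
So Y = 1. (Without the fault it would be 0.)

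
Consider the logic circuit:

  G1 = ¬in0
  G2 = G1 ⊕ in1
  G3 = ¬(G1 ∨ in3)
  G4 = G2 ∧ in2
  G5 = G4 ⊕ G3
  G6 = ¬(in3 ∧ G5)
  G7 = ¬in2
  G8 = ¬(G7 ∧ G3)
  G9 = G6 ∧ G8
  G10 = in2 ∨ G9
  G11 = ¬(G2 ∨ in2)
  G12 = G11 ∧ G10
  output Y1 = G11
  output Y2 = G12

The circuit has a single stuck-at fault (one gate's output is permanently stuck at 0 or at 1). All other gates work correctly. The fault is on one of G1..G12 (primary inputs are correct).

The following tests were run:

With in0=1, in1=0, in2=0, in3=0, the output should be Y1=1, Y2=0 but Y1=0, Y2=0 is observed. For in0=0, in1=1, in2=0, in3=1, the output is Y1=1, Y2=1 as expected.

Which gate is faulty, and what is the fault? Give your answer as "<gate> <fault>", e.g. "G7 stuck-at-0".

G1 stuck-at-1

Fault-free values for test 1 (in0=1, in1=0, in2=0, in3=0): G1=0, G2=0, G3=1, G4=0, G5=1, G6=1, G7=1, G8=0, G9=0, G10=0, G11=1, G12=0, giving Y1=1, Y2=0. Observed Y1=0, Y2=0.
Test 1: faults giving observed Y1=0, Y2=0 are {G1 stuck-at-1, G2 stuck-at-1, G11 stuck-at-0}.
Test 2 (in0=0, in1=1, in2=0, in3=1): fault-free G1=1, G2=0, G3=0, G4=0, G5=0, G6=1, G7=1, G8=1, G9=1, G10=1, G11=1, G12=1 → Y1=1, Y2=1; observed Y1=1, Y2=1. Eliminates G2 stuck-at-1, G11 stuck-at-0.
Only G1 stuck-at-1 is consistent with every test.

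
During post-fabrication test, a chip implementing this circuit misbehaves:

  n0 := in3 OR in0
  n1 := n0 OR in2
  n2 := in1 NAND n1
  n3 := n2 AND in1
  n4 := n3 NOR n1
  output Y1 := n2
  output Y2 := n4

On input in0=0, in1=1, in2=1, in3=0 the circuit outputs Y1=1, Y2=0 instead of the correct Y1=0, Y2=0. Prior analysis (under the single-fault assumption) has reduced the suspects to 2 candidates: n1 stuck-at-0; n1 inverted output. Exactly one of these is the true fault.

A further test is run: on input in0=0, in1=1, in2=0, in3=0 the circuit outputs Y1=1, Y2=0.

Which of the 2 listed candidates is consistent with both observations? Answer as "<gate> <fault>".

n1 stuck-at-0

Evaluate each candidate on input in0=0, in1=1, in2=0, in3=0:
  n1 stuck-at-0: n0=0, n1=0 [stuck-at-0], n2=1, n3=1, n4=0 → Y1=1, Y2=0 — matches
  n1 inverted output: n0=0, n1=1 [inverted output], n2=0, n3=0, n4=0 → Y1=0, Y2=0 — eliminated
Only n1 stuck-at-0 reproduces the observed Y1=1, Y2=0.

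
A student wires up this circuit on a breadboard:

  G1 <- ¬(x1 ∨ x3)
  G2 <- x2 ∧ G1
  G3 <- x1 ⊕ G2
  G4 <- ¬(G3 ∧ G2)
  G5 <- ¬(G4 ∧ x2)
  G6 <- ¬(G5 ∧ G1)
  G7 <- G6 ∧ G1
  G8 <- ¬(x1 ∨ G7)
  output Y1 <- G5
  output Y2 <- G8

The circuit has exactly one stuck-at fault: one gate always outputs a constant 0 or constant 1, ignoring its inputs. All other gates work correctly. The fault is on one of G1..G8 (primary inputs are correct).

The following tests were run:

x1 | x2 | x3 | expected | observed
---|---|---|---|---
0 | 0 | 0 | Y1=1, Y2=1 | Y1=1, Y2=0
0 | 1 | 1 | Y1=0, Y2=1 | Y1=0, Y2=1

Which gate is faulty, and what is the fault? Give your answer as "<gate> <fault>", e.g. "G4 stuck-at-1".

G6 stuck-at-1

Fault-free values for test 1 (x1=0, x2=0, x3=0): G1=1, G2=0, G3=0, G4=1, G5=1, G6=0, G7=0, G8=1, giving Y1=1, Y2=1. Observed Y1=1, Y2=0.
Test 1: faults giving observed Y1=1, Y2=0 are {G6 stuck-at-1, G7 stuck-at-1, G8 stuck-at-0}.
Test 2 (x1=0, x2=1, x3=1): fault-free G1=0, G2=0, G3=0, G4=1, G5=0, G6=1, G7=0, G8=1 → Y1=0, Y2=1; observed Y1=0, Y2=1. Eliminates G7 stuck-at-1, G8 stuck-at-0.
Only G6 stuck-at-1 is consistent with every test.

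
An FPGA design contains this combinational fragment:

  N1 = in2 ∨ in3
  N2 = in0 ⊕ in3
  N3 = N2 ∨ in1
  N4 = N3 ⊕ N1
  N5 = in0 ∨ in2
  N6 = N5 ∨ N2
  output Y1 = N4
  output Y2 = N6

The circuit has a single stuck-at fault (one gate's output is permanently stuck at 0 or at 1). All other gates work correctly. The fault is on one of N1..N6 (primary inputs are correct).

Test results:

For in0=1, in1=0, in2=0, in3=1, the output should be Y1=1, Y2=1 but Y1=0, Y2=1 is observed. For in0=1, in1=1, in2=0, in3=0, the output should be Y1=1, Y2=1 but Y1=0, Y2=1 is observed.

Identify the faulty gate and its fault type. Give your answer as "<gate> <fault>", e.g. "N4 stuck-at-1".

N4 stuck-at-0

Fault-free values for test 1 (in0=1, in1=0, in2=0, in3=1): N1=1, N2=0, N3=0, N4=1, N5=1, N6=1, giving Y1=1, Y2=1. Observed Y1=0, Y2=1.
Test 1: faults giving observed Y1=0, Y2=1 are {N1 stuck-at-0, N2 stuck-at-1, N3 stuck-at-1, N4 stuck-at-0}.
Test 2 (in0=1, in1=1, in2=0, in3=0): fault-free N1=0, N2=1, N3=1, N4=1, N5=1, N6=1 → Y1=1, Y2=1; observed Y1=0, Y2=1. Eliminates N1 stuck-at-0, N2 stuck-at-1, N3 stuck-at-1.
Only N4 stuck-at-0 is consistent with every test.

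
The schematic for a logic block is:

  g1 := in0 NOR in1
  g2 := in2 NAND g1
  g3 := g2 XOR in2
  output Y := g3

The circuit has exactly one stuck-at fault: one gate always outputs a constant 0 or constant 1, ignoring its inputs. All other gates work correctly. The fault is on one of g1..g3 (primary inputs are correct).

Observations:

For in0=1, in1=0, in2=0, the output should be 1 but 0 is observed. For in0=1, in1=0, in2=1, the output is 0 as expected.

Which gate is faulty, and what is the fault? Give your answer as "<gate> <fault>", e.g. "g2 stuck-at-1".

Fault-free values for test 1 (in0=1, in1=0, in2=0): g1=0, g2=1, g3=1, giving Y=1. Observed 0.
Test 1: faults giving observed 0 are {g2 stuck-at-0, g3 stuck-at-0}.
Test 2 (in0=1, in1=0, in2=1): fault-free g1=0, g2=1, g3=0 → 0; observed 0. Eliminates g2 stuck-at-0.
Only g3 stuck-at-0 is consistent with every test.

g3 stuck-at-0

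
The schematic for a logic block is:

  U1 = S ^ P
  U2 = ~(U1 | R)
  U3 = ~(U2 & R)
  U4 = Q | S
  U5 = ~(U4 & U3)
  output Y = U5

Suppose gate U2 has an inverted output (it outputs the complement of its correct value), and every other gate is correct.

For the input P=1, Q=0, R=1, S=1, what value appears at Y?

1

Propagate with U2 forced: U1=0, U2=1 [inverted output], U3=0, U4=1, U5=1.
So Y = 1. (Without the fault it would be 0.)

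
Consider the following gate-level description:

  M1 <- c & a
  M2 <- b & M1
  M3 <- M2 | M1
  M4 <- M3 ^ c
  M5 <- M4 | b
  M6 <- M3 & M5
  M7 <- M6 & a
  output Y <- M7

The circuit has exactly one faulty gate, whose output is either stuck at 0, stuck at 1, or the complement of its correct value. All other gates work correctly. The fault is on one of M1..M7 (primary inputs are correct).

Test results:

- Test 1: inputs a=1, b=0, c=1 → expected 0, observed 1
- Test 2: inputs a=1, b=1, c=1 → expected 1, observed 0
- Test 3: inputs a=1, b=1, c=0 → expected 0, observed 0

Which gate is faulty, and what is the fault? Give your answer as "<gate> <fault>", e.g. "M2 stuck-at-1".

Fault-free values for test 1 (a=1, b=0, c=1): M1=1, M2=0, M3=1, M4=0, M5=0, M6=0, M7=0, giving Y=0. Observed 1.
Test 1: faults giving observed 1 are {M4 stuck-at-1, M4 inverted output, M5 stuck-at-1, M5 inverted output, M6 stuck-at-1, M6 inverted output, M7 stuck-at-1, M7 inverted output}.
Test 2 (a=1, b=1, c=1): fault-free M1=1, M2=1, M3=1, M4=0, M5=1, M6=1, M7=1 → 1; observed 0. Eliminates M4 stuck-at-1, M4 inverted output, M5 stuck-at-1, M6 stuck-at-1, M7 stuck-at-1.
Test 3 (a=1, b=1, c=0): fault-free M1=0, M2=0, M3=0, M4=0, M5=1, M6=0, M7=0 → 0; observed 0. Eliminates M6 inverted output, M7 inverted output.
Only M5 inverted output is consistent with every test.

M5 inverted output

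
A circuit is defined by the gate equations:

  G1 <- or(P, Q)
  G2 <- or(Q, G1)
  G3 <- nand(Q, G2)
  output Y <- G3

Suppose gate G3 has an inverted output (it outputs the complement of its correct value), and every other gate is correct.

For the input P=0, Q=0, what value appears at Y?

Propagate with G3 forced: G1=0, G2=0, G3=0 [inverted output].
So Y = 0. (Without the fault it would be 1.)

0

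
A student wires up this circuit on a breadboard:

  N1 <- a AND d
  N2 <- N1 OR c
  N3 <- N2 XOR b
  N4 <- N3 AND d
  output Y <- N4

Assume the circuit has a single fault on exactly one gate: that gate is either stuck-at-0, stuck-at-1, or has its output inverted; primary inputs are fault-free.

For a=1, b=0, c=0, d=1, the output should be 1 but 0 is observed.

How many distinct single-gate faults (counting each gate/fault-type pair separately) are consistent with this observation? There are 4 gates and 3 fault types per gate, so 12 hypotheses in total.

Fault-free: N1=1, N2=1, N3=1, N4=1 → 1. Observed 0.
  N1 stuck-at-0: output 0 ✓
  N1 stuck-at-1: output 1 ✗
  N1 inverted output: output 0 ✓
  N2 stuck-at-0: output 0 ✓
  N2 stuck-at-1: output 1 ✗
  N2 inverted output: output 0 ✓
  N3 stuck-at-0: output 0 ✓
  N3 stuck-at-1: output 1 ✗
  N3 inverted output: output 0 ✓
  N4 stuck-at-0: output 0 ✓
  N4 stuck-at-1: output 1 ✗
  N4 inverted output: output 0 ✓
Consistent faults: {N1 stuck-at-0, N1 inverted output, N2 stuck-at-0, N2 inverted output, N3 stuck-at-0, N3 inverted output, N4 stuck-at-0, N4 inverted output} — 8 in all.

8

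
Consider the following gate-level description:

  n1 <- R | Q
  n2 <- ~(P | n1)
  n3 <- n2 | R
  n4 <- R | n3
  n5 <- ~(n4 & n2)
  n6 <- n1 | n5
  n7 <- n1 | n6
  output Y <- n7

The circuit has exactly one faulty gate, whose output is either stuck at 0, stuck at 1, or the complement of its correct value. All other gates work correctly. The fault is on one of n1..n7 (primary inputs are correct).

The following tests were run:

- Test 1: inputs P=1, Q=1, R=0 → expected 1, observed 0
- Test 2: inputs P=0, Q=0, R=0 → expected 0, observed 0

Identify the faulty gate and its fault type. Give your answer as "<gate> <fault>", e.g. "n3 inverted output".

Fault-free values for test 1 (P=1, Q=1, R=0): n1=1, n2=0, n3=0, n4=0, n5=1, n6=1, n7=1, giving Y=1. Observed 0.
Test 1: faults giving observed 0 are {n7 stuck-at-0, n7 inverted output}.
Test 2 (P=0, Q=0, R=0): fault-free n1=0, n2=1, n3=1, n4=1, n5=0, n6=0, n7=0 → 0; observed 0. Eliminates n7 inverted output.
Only n7 stuck-at-0 is consistent with every test.

n7 stuck-at-0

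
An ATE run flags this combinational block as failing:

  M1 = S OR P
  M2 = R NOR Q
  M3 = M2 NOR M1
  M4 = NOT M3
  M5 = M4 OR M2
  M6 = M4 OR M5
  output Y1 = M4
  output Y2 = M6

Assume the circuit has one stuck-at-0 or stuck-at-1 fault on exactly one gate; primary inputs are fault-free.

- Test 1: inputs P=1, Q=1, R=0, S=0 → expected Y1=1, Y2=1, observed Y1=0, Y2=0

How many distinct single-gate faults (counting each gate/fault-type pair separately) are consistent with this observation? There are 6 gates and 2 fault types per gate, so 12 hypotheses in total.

Fault-free: M1=1, M2=0, M3=0, M4=1, M5=1, M6=1 → Y1=1, Y2=1. Observed Y1=0, Y2=0.
  M1 stuck-at-0: output Y1=0, Y2=0 ✓
  M1 stuck-at-1: output Y1=1, Y2=1 ✗
  M2 stuck-at-0: output Y1=1, Y2=1 ✗
  M2 stuck-at-1: output Y1=1, Y2=1 ✗
  M3 stuck-at-0: output Y1=1, Y2=1 ✗
  M3 stuck-at-1: output Y1=0, Y2=0 ✓
  M4 stuck-at-0: output Y1=0, Y2=0 ✓
  M4 stuck-at-1: output Y1=1, Y2=1 ✗
  M5 stuck-at-0: output Y1=1, Y2=1 ✗
  M5 stuck-at-1: output Y1=1, Y2=1 ✗
  M6 stuck-at-0: output Y1=1, Y2=0 ✗
  M6 stuck-at-1: output Y1=1, Y2=1 ✗
Consistent faults: {M1 stuck-at-0, M3 stuck-at-1, M4 stuck-at-0} — 3 in all.

3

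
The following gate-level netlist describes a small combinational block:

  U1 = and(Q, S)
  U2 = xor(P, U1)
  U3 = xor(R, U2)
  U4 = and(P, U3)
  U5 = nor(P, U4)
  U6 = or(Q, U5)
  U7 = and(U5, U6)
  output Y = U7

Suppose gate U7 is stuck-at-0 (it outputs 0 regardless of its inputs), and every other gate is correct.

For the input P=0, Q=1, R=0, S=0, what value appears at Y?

Propagate with U7 forced: U1=0, U2=0, U3=0, U4=0, U5=1, U6=1, U7=0 [stuck-at-0].
So Y = 0. (Without the fault it would be 1.)

0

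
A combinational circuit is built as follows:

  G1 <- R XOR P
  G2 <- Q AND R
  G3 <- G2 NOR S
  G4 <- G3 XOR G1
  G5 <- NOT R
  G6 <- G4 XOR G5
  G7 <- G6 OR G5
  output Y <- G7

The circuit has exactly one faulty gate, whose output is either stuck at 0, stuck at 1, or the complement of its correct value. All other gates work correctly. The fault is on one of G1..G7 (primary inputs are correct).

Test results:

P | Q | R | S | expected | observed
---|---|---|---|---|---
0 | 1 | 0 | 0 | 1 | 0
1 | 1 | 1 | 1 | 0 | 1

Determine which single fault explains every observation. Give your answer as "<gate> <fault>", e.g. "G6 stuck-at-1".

G7 inverted output

Fault-free values for test 1 (P=0, Q=1, R=0, S=0): G1=0, G2=0, G3=1, G4=1, G5=1, G6=0, G7=1, giving Y=1. Observed 0.
Test 1: faults giving observed 0 are {G7 stuck-at-0, G7 inverted output}.
Test 2 (P=1, Q=1, R=1, S=1): fault-free G1=0, G2=1, G3=0, G4=0, G5=0, G6=0, G7=0 → 0; observed 1. Eliminates G7 stuck-at-0.
Only G7 inverted output is consistent with every test.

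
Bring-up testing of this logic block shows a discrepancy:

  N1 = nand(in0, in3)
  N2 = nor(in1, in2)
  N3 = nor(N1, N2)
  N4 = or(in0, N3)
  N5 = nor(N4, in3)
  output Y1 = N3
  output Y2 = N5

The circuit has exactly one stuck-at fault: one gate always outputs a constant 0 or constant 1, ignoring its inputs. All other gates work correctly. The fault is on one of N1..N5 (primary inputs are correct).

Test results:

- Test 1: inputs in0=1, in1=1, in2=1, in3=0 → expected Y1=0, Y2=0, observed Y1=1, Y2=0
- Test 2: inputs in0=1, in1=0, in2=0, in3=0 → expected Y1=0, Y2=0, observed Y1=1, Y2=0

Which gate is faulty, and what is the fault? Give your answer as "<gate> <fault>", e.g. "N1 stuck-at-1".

Fault-free values for test 1 (in0=1, in1=1, in2=1, in3=0): N1=1, N2=0, N3=0, N4=1, N5=0, giving Y1=0, Y2=0. Observed Y1=1, Y2=0.
Test 1: faults giving observed Y1=1, Y2=0 are {N1 stuck-at-0, N3 stuck-at-1}.
Test 2 (in0=1, in1=0, in2=0, in3=0): fault-free N1=1, N2=1, N3=0, N4=1, N5=0 → Y1=0, Y2=0; observed Y1=1, Y2=0. Eliminates N1 stuck-at-0.
Only N3 stuck-at-1 is consistent with every test.

N3 stuck-at-1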